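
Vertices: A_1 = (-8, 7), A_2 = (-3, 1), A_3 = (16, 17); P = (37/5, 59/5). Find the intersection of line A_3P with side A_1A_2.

Barycentric coordinates of P with respect to A_1A_2A_3: (1/5, 1/5, 3/5).
On side A_1A_2 the A_3-coordinate is zero; dropping P's A_3-weight 3/5 and renormalizing the remaining 1/5 : 1/5 gives weights 1/2, 1/2 on A_1, A_2.
Q = (1/2)·(-8, 7) + (1/2)·(-3, 1) = (-11/2, 4).

(-11/2, 4)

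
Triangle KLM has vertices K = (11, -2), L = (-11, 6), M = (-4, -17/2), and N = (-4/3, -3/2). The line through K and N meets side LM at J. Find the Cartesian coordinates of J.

(-15/2, -5/4)

Barycentric coordinates of N with respect to KLM: (1/3, 1/3, 1/3).
On side LM the K-coordinate is zero; dropping N's K-weight 1/3 and renormalizing the remaining 1/3 : 1/3 gives weights 1/2, 1/2 on L, M.
J = (1/2)·(-11, 6) + (1/2)·(-4, -17/2) = (-15/2, -5/4).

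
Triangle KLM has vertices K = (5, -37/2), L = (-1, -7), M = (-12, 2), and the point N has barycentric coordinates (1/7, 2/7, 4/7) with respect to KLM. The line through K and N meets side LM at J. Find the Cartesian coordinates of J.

(-25/3, -1)

Line KN meets LM where the K-coordinate vanishes; zeroing N's K-weight and renormalizing leaves L, M-weights 2/7 : 4/7 → (1/3, 2/3).
So J = (1/3)·L + (2/3)·M = (-25/3, -1).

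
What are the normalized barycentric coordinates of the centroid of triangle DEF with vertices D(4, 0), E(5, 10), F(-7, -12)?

(1/3, 1/3, 1/3)

The centroid is the average of the vertices, so each weight is 1/3.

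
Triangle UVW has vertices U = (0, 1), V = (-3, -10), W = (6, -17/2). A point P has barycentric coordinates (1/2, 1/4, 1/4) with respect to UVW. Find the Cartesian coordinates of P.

P = (1/2)·U + (1/4)·V + (1/4)·W.
x-coordinate: (1/2)·0 + (1/4)·(-3) + (1/4)·6 = 3/4.
y-coordinate: (1/2)·1 + (1/4)·(-10) + (1/4)·(-17/2) = -33/8.

(3/4, -33/8)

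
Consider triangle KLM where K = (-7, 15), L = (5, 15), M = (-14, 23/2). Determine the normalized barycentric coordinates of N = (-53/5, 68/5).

(2/3, -1/15, 2/5)

Signed area of the reference triangle: [KLM] = ½·((-7)·(15−(23/2)) + 5·(23/2−15) + (-14)·(15−15)) = ½·(-49/2 − 35/2 + 0) = -21.
[NLM] = ½·((-53/5)·(15−(23/2)) + 5·(23/2−(68/5)) + (-14)·(68/5−15)) = ½·(-371/10 − 21/2 + 98/5) = -14, so the K-coordinate is (-14)/(-21) = 2/3.
[KNM] = ½·((-7)·(68/5−(23/2)) + (-53/5)·(23/2−15) + (-14)·(15−(68/5))) = ½·(-147/10 + 371/10 − 98/5) = 7/5, so the L-coordinate is -1/15.
[KLN] = ½·((-7)·(15−(68/5)) + 5·(68/5−15) + (-53/5)·(15−15)) = ½·(-49/5 − 7 + 0) = -42/5, so the M-coordinate is 2/5.
Check: 2/3 − 1/15 + 2/5 = 1.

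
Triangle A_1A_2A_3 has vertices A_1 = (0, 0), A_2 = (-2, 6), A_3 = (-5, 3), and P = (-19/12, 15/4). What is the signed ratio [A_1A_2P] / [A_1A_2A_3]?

[A_1A_2A_3] = ½·(0·(6−3) + (-2)·(3−0) + (-5)·(0−6)) = ½·(0 − 6 + 30) = 12.
[A_1A_2P] = ½·(0·(6−(15/4)) + (-2)·(15/4−0) + (-19/12)·(0−6)) = ½·(0 − 15/2 + 19/2) = 1, so the ratio is 1/12 = 1/12.

1/12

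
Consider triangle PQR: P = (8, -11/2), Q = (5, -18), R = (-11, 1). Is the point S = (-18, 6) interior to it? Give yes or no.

Barycentric coordinates of S: (-53/257, -99/514, 719/514).
The three coordinates are negative, negative, positive; a point is interior exactly when all three are positive.

no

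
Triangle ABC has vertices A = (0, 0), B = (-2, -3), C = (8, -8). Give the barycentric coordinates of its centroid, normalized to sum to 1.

(1/3, 1/3, 1/3)

The centroid is the average of the vertices, so each weight is 1/3.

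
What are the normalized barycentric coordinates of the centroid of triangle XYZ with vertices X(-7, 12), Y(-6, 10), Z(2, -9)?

(1/3, 1/3, 1/3)

The centroid is the average of the vertices, so each weight is 1/3.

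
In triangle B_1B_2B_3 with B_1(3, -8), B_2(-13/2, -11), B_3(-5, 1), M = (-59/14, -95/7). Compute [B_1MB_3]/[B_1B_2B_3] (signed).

1

[B_1B_2B_3] = ½·(3·(-11−1) + (-13/2)·(1−(-8)) + (-5)·(-8−(-11))) = ½·(-36 − 117/2 − 15) = -219/4.
[B_1MB_3] = ½·(3·(-95/7−1) + (-59/14)·(1−(-8)) + (-5)·(-8−(-95/7))) = ½·(-306/7 − 531/14 − 195/7) = -219/4, so the ratio is (-219/4)/(-219/4) = 1.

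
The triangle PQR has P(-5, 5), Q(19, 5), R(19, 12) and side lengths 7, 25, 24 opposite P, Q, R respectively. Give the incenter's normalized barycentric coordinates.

The incenter has barycentric coordinates proportional to the opposite side lengths: (7 : 25 : 24).
Normalizing by 7+25+24 = 56 gives (1/8, 25/56, 3/7).

(1/8, 25/56, 3/7)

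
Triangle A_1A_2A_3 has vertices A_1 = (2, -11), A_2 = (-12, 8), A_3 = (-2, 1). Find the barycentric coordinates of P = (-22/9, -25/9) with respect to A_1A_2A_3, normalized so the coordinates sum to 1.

Signed area of the reference triangle: [A_1A_2A_3] = ½·(2·(8−1) + (-12)·(1−(-11)) + (-2)·(-11−8)) = ½·(14 − 144 + 38) = -46.
[PA_2A_3] = ½·((-22/9)·(8−1) + (-12)·(1−(-25/9)) + (-2)·(-25/9−8)) = ½·(-154/9 − 136/3 + 194/9) = -184/9, so the A_1-coordinate is (-184/9)/(-46) = 4/9.
[A_1PA_3] = ½·(2·(-25/9−1) + (-22/9)·(1−(-11)) + (-2)·(-11−(-25/9))) = ½·(-68/9 − 88/3 + 148/9) = -92/9, so the A_2-coordinate is 2/9.
[A_1A_2P] = ½·(2·(8−(-25/9)) + (-12)·(-25/9−(-11)) + (-22/9)·(-11−8)) = ½·(194/9 − 296/3 + 418/9) = -46/3, so the A_3-coordinate is 1/3.

(4/9, 2/9, 1/3)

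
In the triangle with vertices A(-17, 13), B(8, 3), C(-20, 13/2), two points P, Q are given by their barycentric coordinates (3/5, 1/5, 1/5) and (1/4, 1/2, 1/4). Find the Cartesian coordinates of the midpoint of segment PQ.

(-357/40, 643/80)

Barycentric coordinates of the midpoint are the average: (17/40, 7/20, 9/40).
Converting: (17/40)·A + (7/20)·B + (9/40)·C = (-357/40, 643/80).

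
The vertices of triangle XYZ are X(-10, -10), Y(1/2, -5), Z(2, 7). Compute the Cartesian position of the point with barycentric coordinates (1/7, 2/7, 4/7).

(-1/7, 8/7)

W = (1/7)·X + (2/7)·Y + (4/7)·Z.
x-coordinate: (1/7)·(-10) + (2/7)·(1/2) + (4/7)·2 = -1/7.
y-coordinate: (1/7)·(-10) + (2/7)·(-5) + (4/7)·7 = 8/7.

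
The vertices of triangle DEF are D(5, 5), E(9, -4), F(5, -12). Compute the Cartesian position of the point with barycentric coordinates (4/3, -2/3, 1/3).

(7/3, 16/3)

G = (4/3)·D + (-2/3)·E + (1/3)·F.
x-coordinate: (4/3)·5 + (-2/3)·9 + (1/3)·5 = 7/3.
y-coordinate: (4/3)·5 + (-2/3)·(-4) + (1/3)·(-12) = 16/3.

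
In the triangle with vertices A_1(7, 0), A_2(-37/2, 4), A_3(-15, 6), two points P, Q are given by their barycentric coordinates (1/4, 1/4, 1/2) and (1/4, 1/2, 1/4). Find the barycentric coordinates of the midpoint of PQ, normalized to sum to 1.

Since both coordinate triples sum to 1, the midpoint's barycentrics are the componentwise average.
(1/4+1/4)/2 = 1/4; similarly 3/8 and 3/8.

(1/4, 3/8, 3/8)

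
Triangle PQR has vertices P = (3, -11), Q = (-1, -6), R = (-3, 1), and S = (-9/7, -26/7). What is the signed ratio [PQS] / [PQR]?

[PQR] = ½·(3·(-6−1) + (-1)·(1−(-11)) + (-3)·(-11−(-6))) = ½·(-21 − 12 + 15) = -9.
[PQS] = ½·(3·(-6−(-26/7)) + (-1)·(-26/7−(-11)) + (-9/7)·(-11−(-6))) = ½·(-48/7 − 51/7 + 45/7) = -27/7, so the ratio is (-27/7)/(-9) = 3/7.

3/7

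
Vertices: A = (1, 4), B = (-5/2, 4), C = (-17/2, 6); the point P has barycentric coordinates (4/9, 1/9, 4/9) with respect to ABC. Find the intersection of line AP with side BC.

Line AP meets BC where the A-coordinate vanishes; zeroing P's A-weight and renormalizing leaves B, C-weights 1/9 : 4/9 → (1/5, 4/5).
So Q = (1/5)·B + (4/5)·C = (-73/10, 28/5).

(-73/10, 28/5)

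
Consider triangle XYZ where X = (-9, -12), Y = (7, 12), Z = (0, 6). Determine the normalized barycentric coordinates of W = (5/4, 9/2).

(1/4, 1/2, 1/4)

Signed area of the reference triangle: [XYZ] = ½·((-9)·(12−6) + 7·(6−(-12)) + 0·(-12−12)) = ½·(-54 + 126 + 0) = 36.
[WYZ] = ½·((5/4)·(12−6) + 7·(6−(9/2)) + 0·(9/2−12)) = ½·(15/2 + 21/2 + 0) = 9, so the X-coordinate is 9/36 = 1/4.
[XWZ] = ½·((-9)·(9/2−6) + (5/4)·(6−(-12)) + 0·(-12−(9/2))) = ½·(27/2 + 45/2 + 0) = 18, so the Y-coordinate is 1/2.
[XYW] = ½·((-9)·(12−(9/2)) + 7·(9/2−(-12)) + (5/4)·(-12−12)) = ½·(-135/2 + 231/2 − 30) = 9, so the Z-coordinate is 1/4.
Check: 1/4 + 1/2 + 1/4 = 1.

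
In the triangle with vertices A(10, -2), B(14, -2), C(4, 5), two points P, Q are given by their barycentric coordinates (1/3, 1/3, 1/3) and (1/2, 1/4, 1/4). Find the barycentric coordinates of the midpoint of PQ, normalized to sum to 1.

Since both coordinate triples sum to 1, the midpoint's barycentrics are the componentwise average.
(1/3+1/2)/2 = 5/12; similarly 7/24 and 7/24.

(5/12, 7/24, 7/24)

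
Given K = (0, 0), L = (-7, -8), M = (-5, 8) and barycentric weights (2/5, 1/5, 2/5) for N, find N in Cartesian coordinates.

(-17/5, 8/5)

N = (2/5)·K + (1/5)·L + (2/5)·M.
x-coordinate: (2/5)·0 + (1/5)·(-7) + (2/5)·(-5) = -17/5.
y-coordinate: (2/5)·0 + (1/5)·(-8) + (2/5)·8 = 8/5.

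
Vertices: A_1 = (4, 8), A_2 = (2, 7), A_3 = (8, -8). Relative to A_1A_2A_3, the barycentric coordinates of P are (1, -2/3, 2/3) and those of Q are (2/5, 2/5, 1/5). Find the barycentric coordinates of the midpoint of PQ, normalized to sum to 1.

(7/10, -2/15, 13/30)

Since both coordinate triples sum to 1, the midpoint's barycentrics are the componentwise average.
(1+2/5)/2 = 7/10; similarly -2/15 and 13/30.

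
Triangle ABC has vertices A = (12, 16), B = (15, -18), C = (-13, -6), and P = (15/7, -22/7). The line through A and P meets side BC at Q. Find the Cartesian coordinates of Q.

Barycentric coordinates of P with respect to ABC: (2/7, 2/7, 3/7).
On side BC the A-coordinate is zero; dropping P's A-weight 2/7 and renormalizing the remaining 2/7 : 3/7 gives weights 2/5, 3/5 on B, C.
Q = (2/5)·(15, -18) + (3/5)·(-13, -6) = (-9/5, -54/5).

(-9/5, -54/5)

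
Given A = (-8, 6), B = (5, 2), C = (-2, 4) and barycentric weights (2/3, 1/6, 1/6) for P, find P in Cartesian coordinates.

P = (2/3)·A + (1/6)·B + (1/6)·C.
x-coordinate: (2/3)·(-8) + (1/6)·5 + (1/6)·(-2) = -29/6.
y-coordinate: (2/3)·6 + (1/6)·2 + (1/6)·4 = 5.

(-29/6, 5)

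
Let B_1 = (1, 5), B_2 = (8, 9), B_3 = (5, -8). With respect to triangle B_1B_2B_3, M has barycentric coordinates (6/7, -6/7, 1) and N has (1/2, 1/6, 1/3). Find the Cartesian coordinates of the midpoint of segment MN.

(5/4, -106/21)

Barycentric coordinates of the midpoint are the average: (19/28, -29/84, 2/3).
Converting: (19/28)·B_1 + (-29/84)·B_2 + (2/3)·B_3 = (5/4, -106/21).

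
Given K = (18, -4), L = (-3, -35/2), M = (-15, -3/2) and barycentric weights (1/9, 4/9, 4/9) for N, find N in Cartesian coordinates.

(-6, -80/9)

N = (1/9)·K + (4/9)·L + (4/9)·M.
x-coordinate: (1/9)·18 + (4/9)·(-3) + (4/9)·(-15) = -6.
y-coordinate: (1/9)·(-4) + (4/9)·(-35/2) + (4/9)·(-3/2) = -80/9.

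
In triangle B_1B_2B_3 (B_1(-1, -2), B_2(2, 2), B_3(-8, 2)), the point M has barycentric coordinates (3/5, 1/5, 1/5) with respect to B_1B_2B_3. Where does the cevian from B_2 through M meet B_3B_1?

Line B_2M meets B_3B_1 where the B_2-coordinate vanishes; zeroing M's B_2-weight and renormalizing leaves B_3, B_1-weights 1/5 : 3/5 → (1/4, 3/4).
So N = (1/4)·B_3 + (3/4)·B_1 = (-11/4, -1).

(-11/4, -1)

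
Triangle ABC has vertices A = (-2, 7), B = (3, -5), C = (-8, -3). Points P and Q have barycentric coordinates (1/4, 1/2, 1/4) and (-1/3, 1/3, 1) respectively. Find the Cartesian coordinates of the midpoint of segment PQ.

Barycentric coordinates of the midpoint are the average: (-1/24, 5/12, 5/8).
Converting: (-1/24)·A + (5/12)·B + (5/8)·C = (-11/3, -17/4).

(-11/3, -17/4)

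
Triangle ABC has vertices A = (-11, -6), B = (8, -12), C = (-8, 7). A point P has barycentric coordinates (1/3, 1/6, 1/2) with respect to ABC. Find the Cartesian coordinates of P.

(-19/3, -1/2)

P = (1/3)·A + (1/6)·B + (1/2)·C.
x-coordinate: (1/3)·(-11) + (1/6)·8 + (1/2)·(-8) = -19/3.
y-coordinate: (1/3)·(-6) + (1/6)·(-12) + (1/2)·7 = -1/2.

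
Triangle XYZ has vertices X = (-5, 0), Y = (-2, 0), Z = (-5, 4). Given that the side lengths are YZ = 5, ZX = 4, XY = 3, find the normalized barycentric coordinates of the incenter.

The incenter has barycentric coordinates proportional to the opposite side lengths: (5 : 4 : 3).
Normalizing by 5+4+3 = 12 gives (5/12, 1/3, 1/4).

(5/12, 1/3, 1/4)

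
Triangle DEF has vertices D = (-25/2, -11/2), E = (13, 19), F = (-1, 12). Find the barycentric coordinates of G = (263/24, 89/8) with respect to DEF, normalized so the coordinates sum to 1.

Signed area of the reference triangle: [DEF] = ½·((-25/2)·(19−12) + 13·(12−(-11/2)) + (-1)·(-11/2−19)) = ½·(-175/2 + 455/2 + 49/2) = 329/4.
[GEF] = ½·((263/24)·(19−12) + 13·(12−(89/8)) + (-1)·(89/8−19)) = ½·(1841/24 + 91/8 + 63/8) = 2303/48, so the D-coordinate is (2303/48)/(329/4) = 7/12.
[DGF] = ½·((-25/2)·(89/8−12) + (263/24)·(12−(-11/2)) + (-1)·(-11/2−(89/8))) = ½·(175/16 + 9205/48 + 133/8) = 329/3, so the E-coordinate is 4/3.
[DEG] = ½·((-25/2)·(19−(89/8)) + 13·(89/8−(-11/2)) + (263/24)·(-11/2−19)) = ½·(-1575/16 + 1729/8 − 12887/48) = -3619/48, so the F-coordinate is -11/12.

(7/12, 4/3, -11/12)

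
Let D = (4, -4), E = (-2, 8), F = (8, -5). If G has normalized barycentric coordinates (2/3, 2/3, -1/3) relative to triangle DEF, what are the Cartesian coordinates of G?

(-4/3, 13/3)

G = (2/3)·D + (2/3)·E + (-1/3)·F.
x-coordinate: (2/3)·4 + (2/3)·(-2) + (-1/3)·8 = -4/3.
y-coordinate: (2/3)·(-4) + (2/3)·8 + (-1/3)·(-5) = 13/3.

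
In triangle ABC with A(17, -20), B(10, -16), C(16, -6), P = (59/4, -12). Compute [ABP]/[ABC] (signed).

[ABC] = ½·(17·(-16−(-6)) + 10·(-6−(-20)) + 16·(-20−(-16))) = ½·(-170 + 140 − 64) = -47.
[ABP] = ½·(17·(-16−(-12)) + 10·(-12−(-20)) + (59/4)·(-20−(-16))) = ½·(-68 + 80 − 59) = -47/2, so the ratio is (-47/2)/(-47) = 1/2.

1/2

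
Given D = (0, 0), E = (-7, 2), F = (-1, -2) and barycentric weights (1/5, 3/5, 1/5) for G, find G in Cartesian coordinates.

(-22/5, 4/5)

G = (1/5)·D + (3/5)·E + (1/5)·F.
x-coordinate: (1/5)·0 + (3/5)·(-7) + (1/5)·(-1) = -22/5.
y-coordinate: (1/5)·0 + (3/5)·2 + (1/5)·(-2) = 4/5.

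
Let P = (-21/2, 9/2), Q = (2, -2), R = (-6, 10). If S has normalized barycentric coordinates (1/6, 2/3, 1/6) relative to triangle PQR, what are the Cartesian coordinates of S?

(-17/12, 13/12)

S = (1/6)·P + (2/3)·Q + (1/6)·R.
x-coordinate: (1/6)·(-21/2) + (2/3)·2 + (1/6)·(-6) = -17/12.
y-coordinate: (1/6)·(9/2) + (2/3)·(-2) + (1/6)·10 = 13/12.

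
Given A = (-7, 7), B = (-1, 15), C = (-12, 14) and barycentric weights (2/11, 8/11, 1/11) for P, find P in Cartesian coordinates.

(-34/11, 148/11)

P = (2/11)·A + (8/11)·B + (1/11)·C.
x-coordinate: (2/11)·(-7) + (8/11)·(-1) + (1/11)·(-12) = -34/11.
y-coordinate: (2/11)·7 + (8/11)·15 + (1/11)·14 = 148/11.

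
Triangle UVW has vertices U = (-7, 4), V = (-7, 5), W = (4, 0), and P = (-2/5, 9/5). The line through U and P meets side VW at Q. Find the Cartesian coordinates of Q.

Barycentric coordinates of P with respect to UVW: (1/5, 1/5, 3/5).
On side VW the U-coordinate is zero; dropping P's U-weight 1/5 and renormalizing the remaining 1/5 : 3/5 gives weights 1/4, 3/4 on V, W.
Q = (1/4)·(-7, 5) + (3/4)·(4, 0) = (5/4, 5/4).

(5/4, 5/4)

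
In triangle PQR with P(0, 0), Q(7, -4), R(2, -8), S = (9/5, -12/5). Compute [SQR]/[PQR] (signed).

[PQR] = ½·(0·(-4−(-8)) + 7·(-8−0) + 2·(0−(-4))) = ½·(0 − 56 + 8) = -24.
[SQR] = ½·((9/5)·(-4−(-8)) + 7·(-8−(-12/5)) + 2·(-12/5−(-4))) = ½·(36/5 − 196/5 + 16/5) = -72/5, so the ratio is (-72/5)/(-24) = 3/5.

3/5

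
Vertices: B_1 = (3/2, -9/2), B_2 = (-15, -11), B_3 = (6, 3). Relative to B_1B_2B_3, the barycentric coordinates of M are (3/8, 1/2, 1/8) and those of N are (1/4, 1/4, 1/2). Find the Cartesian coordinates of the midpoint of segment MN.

(-105/32, -147/32)

Barycentric coordinates of the midpoint are the average: (5/16, 3/8, 5/16).
Converting: (5/16)·B_1 + (3/8)·B_2 + (5/16)·B_3 = (-105/32, -147/32).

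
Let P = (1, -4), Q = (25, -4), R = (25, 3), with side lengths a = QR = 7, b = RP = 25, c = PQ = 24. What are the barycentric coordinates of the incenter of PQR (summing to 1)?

(1/8, 25/56, 3/7)

The incenter has barycentric coordinates proportional to the opposite side lengths: (7 : 25 : 24).
Normalizing by 7+25+24 = 56 gives (1/8, 25/56, 3/7).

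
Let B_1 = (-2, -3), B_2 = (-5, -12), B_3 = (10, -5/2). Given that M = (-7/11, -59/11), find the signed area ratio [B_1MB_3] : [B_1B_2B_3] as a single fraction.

[B_1B_2B_3] = ½·((-2)·(-12−(-5/2)) + (-5)·(-5/2−(-3)) + 10·(-3−(-12))) = ½·(19 − 5/2 + 90) = 213/4.
[B_1MB_3] = ½·((-2)·(-59/11−(-5/2)) + (-7/11)·(-5/2−(-3)) + 10·(-3−(-59/11))) = ½·(63/11 − 7/22 + 260/11) = 639/44, so the ratio is (639/44)/(213/4) = 3/11.

3/11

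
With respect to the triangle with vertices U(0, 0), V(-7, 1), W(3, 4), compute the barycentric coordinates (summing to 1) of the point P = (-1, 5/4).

Signed area of the reference triangle: [UVW] = ½·(0·(1−4) + (-7)·(4−0) + 3·(0−1)) = ½·(0 − 28 − 3) = -31/2.
[PVW] = ½·((-1)·(1−4) + (-7)·(4−(5/4)) + 3·(5/4−1)) = ½·(3 − 77/4 + 3/4) = -31/4, so the U-coordinate is (-31/4)/(-31/2) = 1/2.
[UPW] = ½·(0·(5/4−4) + (-1)·(4−0) + 3·(0−(5/4))) = ½·(0 − 4 − 15/4) = -31/8, so the V-coordinate is 1/4.
[UVP] = ½·(0·(1−(5/4)) + (-7)·(5/4−0) + (-1)·(0−1)) = ½·(0 − 35/4 + 1) = -31/8, so the W-coordinate is 1/4.

(1/2, 1/4, 1/4)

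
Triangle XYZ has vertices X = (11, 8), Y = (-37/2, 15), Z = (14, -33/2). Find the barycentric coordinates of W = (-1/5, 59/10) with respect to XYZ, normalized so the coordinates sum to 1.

Signed area of the reference triangle: [XYZ] = ½·(11·(15−(-33/2)) + (-37/2)·(-33/2−8) + 14·(8−15)) = ½·(693/2 + 1813/4 − 98) = 2807/8.
[WYZ] = ½·((-1/5)·(15−(-33/2)) + (-37/2)·(-33/2−(59/10)) + 14·(59/10−15)) = ½·(-63/10 + 2072/5 − 637/5) = 2807/20, so the X-coordinate is (2807/20)/(2807/8) = 2/5.
[XWZ] = ½·(11·(59/10−(-33/2)) + (-1/5)·(-33/2−8) + 14·(8−(59/10))) = ½·(1232/5 + 49/10 + 147/5) = 2807/20, so the Y-coordinate is 2/5.
[XYW] = ½·(11·(15−(59/10)) + (-37/2)·(59/10−8) + (-1/5)·(8−15)) = ½·(1001/10 + 777/20 + 7/5) = 2807/40, so the Z-coordinate is 1/5.
Check: 2/5 + 2/5 + 1/5 = 1.

(2/5, 2/5, 1/5)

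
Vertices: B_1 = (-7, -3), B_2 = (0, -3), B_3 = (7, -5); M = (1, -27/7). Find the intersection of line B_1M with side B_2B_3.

Barycentric coordinates of M with respect to B_1B_2B_3: (2/7, 2/7, 3/7).
On side B_2B_3 the B_1-coordinate is zero; dropping M's B_1-weight 2/7 and renormalizing the remaining 2/7 : 3/7 gives weights 2/5, 3/5 on B_2, B_3.
N = (2/5)·(0, -3) + (3/5)·(7, -5) = (21/5, -21/5).

(21/5, -21/5)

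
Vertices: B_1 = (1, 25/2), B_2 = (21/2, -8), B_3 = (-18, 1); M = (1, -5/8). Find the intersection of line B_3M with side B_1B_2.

(22/3, -7/6)

Barycentric coordinates of M with respect to B_1B_2B_3: (1/4, 1/2, 1/4).
On side B_1B_2 the B_3-coordinate is zero; dropping M's B_3-weight 1/4 and renormalizing the remaining 1/4 : 1/2 gives weights 1/3, 2/3 on B_1, B_2.
N = (1/3)·(1, 25/2) + (2/3)·(21/2, -8) = (22/3, -7/6).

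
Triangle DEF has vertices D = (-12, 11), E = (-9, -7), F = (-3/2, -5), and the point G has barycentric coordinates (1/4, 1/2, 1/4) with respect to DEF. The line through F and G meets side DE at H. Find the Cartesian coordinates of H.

(-10, -1)

Line FG meets DE where the F-coordinate vanishes; zeroing G's F-weight and renormalizing leaves D, E-weights 1/4 : 1/2 → (1/3, 2/3).
So H = (1/3)·D + (2/3)·E = (-10, -1).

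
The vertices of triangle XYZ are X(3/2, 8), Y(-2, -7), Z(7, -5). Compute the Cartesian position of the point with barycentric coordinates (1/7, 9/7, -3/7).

(-75/14, -40/7)

W = (1/7)·X + (9/7)·Y + (-3/7)·Z.
x-coordinate: (1/7)·(3/2) + (9/7)·(-2) + (-3/7)·7 = -75/14.
y-coordinate: (1/7)·8 + (9/7)·(-7) + (-3/7)·(-5) = -40/7.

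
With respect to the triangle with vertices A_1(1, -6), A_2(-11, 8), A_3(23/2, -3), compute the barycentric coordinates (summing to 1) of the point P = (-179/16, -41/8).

(13/8, 1/4, -7/8)

Signed area of the reference triangle: [A_1A_2A_3] = ½·(1·(8−(-3)) + (-11)·(-3−(-6)) + (23/2)·(-6−8)) = ½·(11 − 33 − 161) = -183/2.
[PA_2A_3] = ½·((-179/16)·(8−(-3)) + (-11)·(-3−(-41/8)) + (23/2)·(-41/8−8)) = ½·(-1969/16 − 187/8 − 2415/16) = -2379/16, so the A_1-coordinate is (-2379/16)/(-183/2) = 13/8.
[A_1PA_3] = ½·(1·(-41/8−(-3)) + (-179/16)·(-3−(-6)) + (23/2)·(-6−(-41/8))) = ½·(-17/8 − 537/16 − 161/16) = -183/8, so the A_2-coordinate is 1/4.
[A_1A_2P] = ½·(1·(8−(-41/8)) + (-11)·(-41/8−(-6)) + (-179/16)·(-6−8)) = ½·(105/8 − 77/8 + 1253/8) = 1281/16, so the A_3-coordinate is -7/8.
Check: 13/8 + 1/4 − 7/8 = 1.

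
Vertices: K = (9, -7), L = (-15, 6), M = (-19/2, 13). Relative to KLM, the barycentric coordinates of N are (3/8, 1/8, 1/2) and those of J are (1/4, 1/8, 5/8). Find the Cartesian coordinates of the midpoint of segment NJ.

Barycentric coordinates of the midpoint are the average: (5/16, 1/8, 9/16).
Converting: (5/16)·K + (1/8)·L + (9/16)·M = (-141/32, 47/8).

(-141/32, 47/8)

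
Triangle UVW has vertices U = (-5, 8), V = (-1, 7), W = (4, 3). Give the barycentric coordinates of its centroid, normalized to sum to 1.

(1/3, 1/3, 1/3)

The centroid is the average of the vertices, so each weight is 1/3.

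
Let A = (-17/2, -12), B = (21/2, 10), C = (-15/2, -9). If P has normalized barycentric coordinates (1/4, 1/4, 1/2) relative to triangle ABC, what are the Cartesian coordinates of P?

(-13/4, -5)

P = (1/4)·A + (1/4)·B + (1/2)·C.
x-coordinate: (1/4)·(-17/2) + (1/4)·(21/2) + (1/2)·(-15/2) = -13/4.
y-coordinate: (1/4)·(-12) + (1/4)·10 + (1/2)·(-9) = -5.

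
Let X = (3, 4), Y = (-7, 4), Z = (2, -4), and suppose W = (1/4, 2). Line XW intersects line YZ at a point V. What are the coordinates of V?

Barycentric coordinates of W with respect to XYZ: (1/2, 1/4, 1/4).
On side YZ the X-coordinate is zero; dropping W's X-weight 1/2 and renormalizing the remaining 1/4 : 1/4 gives weights 1/2, 1/2 on Y, Z.
V = (1/2)·(-7, 4) + (1/2)·(2, -4) = (-5/2, 0).

(-5/2, 0)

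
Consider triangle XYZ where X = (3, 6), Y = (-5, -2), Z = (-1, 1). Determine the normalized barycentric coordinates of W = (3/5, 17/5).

Signed area of the reference triangle: [XYZ] = ½·(3·(-2−1) + (-5)·(1−6) + (-1)·(6−(-2))) = ½·(-9 + 25 − 8) = 4.
[WYZ] = ½·((3/5)·(-2−1) + (-5)·(1−(17/5)) + (-1)·(17/5−(-2))) = ½·(-9/5 + 12 − 27/5) = 12/5, so the X-coordinate is (12/5)/4 = 3/5.
[XWZ] = ½·(3·(17/5−1) + (3/5)·(1−6) + (-1)·(6−(17/5))) = ½·(36/5 − 3 − 13/5) = 4/5, so the Y-coordinate is 1/5.
[XYW] = ½·(3·(-2−(17/5)) + (-5)·(17/5−6) + (3/5)·(6−(-2))) = ½·(-81/5 + 13 + 24/5) = 4/5, so the Z-coordinate is 1/5.

(3/5, 1/5, 1/5)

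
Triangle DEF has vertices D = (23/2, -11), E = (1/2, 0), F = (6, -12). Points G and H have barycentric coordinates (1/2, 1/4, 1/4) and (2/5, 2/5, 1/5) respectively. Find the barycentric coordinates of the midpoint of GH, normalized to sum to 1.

Since both coordinate triples sum to 1, the midpoint's barycentrics are the componentwise average.
(1/2+2/5)/2 = 9/20; similarly 13/40 and 9/40.

(9/20, 13/40, 9/40)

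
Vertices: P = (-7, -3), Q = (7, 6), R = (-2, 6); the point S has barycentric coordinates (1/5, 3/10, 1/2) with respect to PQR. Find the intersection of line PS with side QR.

Line PS meets QR where the P-coordinate vanishes; zeroing S's P-weight and renormalizing leaves Q, R-weights 3/10 : 1/2 → (3/8, 5/8).
So T = (3/8)·Q + (5/8)·R = (11/8, 6).

(11/8, 6)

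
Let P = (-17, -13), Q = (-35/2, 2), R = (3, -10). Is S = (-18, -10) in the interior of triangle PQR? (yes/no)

Barycentric coordinates of S: (56/67, 14/67, -3/67).
The three coordinates are positive, positive, negative; a point is interior exactly when all three are positive.

no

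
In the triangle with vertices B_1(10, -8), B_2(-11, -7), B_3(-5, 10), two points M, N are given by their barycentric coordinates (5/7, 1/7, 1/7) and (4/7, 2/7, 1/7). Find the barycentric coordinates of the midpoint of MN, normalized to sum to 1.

(9/14, 3/14, 1/7)

Since both coordinate triples sum to 1, the midpoint's barycentrics are the componentwise average.
(5/7+4/7)/2 = 9/14; similarly 3/14 and 1/7.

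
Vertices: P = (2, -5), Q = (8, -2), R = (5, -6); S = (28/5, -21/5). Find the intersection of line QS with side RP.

Barycentric coordinates of S with respect to PQR: (1/5, 2/5, 2/5).
On side RP the Q-coordinate is zero; dropping S's Q-weight 2/5 and renormalizing the remaining 2/5 : 1/5 gives weights 2/3, 1/3 on R, P.
T = (2/3)·(5, -6) + (1/3)·(2, -5) = (4, -17/3).

(4, -17/3)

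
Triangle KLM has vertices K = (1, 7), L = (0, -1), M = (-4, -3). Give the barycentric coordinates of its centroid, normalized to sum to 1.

The centroid is the average of the vertices, so each weight is 1/3.

(1/3, 1/3, 1/3)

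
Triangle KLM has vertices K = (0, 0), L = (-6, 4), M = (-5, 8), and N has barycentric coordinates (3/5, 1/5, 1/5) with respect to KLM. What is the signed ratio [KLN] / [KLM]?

The signed ratio [KLN]/[KLM] equals the barycentric coordinate of N at vertex M, which is 1/5.

1/5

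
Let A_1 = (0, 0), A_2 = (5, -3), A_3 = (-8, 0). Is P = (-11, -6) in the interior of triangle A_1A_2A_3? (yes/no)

Barycentric coordinates of P: (-29/8, 2, 21/8).
The three coordinates are negative, positive, positive; a point is interior exactly when all three are positive.

no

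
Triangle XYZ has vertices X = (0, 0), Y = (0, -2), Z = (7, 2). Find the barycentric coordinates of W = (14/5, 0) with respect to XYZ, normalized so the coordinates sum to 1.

Signed area of the reference triangle: [XYZ] = ½·(0·(-2−2) + 0·(2−0) + 7·(0−(-2))) = ½·(0 + 0 + 14) = 7.
[WYZ] = ½·((14/5)·(-2−2) + 0·(2−0) + 7·(0−(-2))) = ½·(-56/5 + 0 + 14) = 7/5, so the X-coordinate is (7/5)/7 = 1/5.
[XWZ] = ½·(0·(0−2) + (14/5)·(2−0) + 7·(0−0)) = ½·(0 + 28/5 + 0) = 14/5, so the Y-coordinate is 2/5.
[XYW] = ½·(0·(-2−0) + 0·(0−0) + (14/5)·(0−(-2))) = ½·(0 + 0 + 28/5) = 14/5, so the Z-coordinate is 2/5.

(1/5, 2/5, 2/5)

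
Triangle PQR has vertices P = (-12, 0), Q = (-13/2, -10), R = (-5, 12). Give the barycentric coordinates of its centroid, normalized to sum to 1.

The centroid is the average of the vertices, so each weight is 1/3.

(1/3, 1/3, 1/3)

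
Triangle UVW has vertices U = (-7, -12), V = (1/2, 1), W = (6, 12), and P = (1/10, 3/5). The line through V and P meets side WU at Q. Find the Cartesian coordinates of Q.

Barycentric coordinates of P with respect to UVW: (1/5, 3/5, 1/5).
On side WU the V-coordinate is zero; dropping P's V-weight 3/5 and renormalizing the remaining 1/5 : 1/5 gives weights 1/2, 1/2 on W, U.
Q = (1/2)·(6, 12) + (1/2)·(-7, -12) = (-1/2, 0).

(-1/2, 0)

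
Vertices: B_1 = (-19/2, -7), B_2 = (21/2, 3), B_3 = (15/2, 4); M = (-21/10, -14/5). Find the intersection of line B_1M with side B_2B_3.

Barycentric coordinates of M with respect to B_1B_2B_3: (3/5, 1/5, 1/5).
On side B_2B_3 the B_1-coordinate is zero; dropping M's B_1-weight 3/5 and renormalizing the remaining 1/5 : 1/5 gives weights 1/2, 1/2 on B_2, B_3.
N = (1/2)·(21/2, 3) + (1/2)·(15/2, 4) = (9, 7/2).

(9, 7/2)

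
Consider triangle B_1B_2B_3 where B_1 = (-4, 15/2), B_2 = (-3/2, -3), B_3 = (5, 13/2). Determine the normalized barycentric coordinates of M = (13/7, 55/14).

(1/7, 2/7, 4/7)

Signed area of the reference triangle: [B_1B_2B_3] = ½·((-4)·(-3−(13/2)) + (-3/2)·(13/2−(15/2)) + 5·(15/2−(-3))) = ½·(38 + 3/2 + 105/2) = 46.
[MB_2B_3] = ½·((13/7)·(-3−(13/2)) + (-3/2)·(13/2−(55/14)) + 5·(55/14−(-3))) = ½·(-247/14 − 27/7 + 485/14) = 46/7, so the B_1-coordinate is (46/7)/46 = 1/7.
[B_1MB_3] = ½·((-4)·(55/14−(13/2)) + (13/7)·(13/2−(15/2)) + 5·(15/2−(55/14))) = ½·(72/7 − 13/7 + 125/7) = 92/7, so the B_2-coordinate is 2/7.
[B_1B_2M] = ½·((-4)·(-3−(55/14)) + (-3/2)·(55/14−(15/2)) + (13/7)·(15/2−(-3))) = ½·(194/7 + 75/14 + 39/2) = 184/7, so the B_3-coordinate is 4/7.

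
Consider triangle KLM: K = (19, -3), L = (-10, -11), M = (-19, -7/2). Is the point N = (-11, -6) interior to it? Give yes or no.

yes

Barycentric coordinates of N: (25/193, 66/193, 102/193).
The three coordinates are positive, positive, positive; a point is interior exactly when all three are positive.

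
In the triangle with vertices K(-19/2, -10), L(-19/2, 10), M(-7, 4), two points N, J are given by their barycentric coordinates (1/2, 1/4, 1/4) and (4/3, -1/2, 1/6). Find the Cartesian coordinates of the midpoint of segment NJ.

Barycentric coordinates of the midpoint are the average: (11/12, -1/8, 5/24).
Converting: (11/12)·K + (-1/8)·L + (5/24)·M = (-431/48, -115/12).

(-431/48, -115/12)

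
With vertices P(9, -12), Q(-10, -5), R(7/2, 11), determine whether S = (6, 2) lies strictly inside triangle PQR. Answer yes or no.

Barycentric coordinates of S: (323/797, -16/797, 490/797).
The three coordinates are positive, negative, positive; a point is interior exactly when all three are positive.

no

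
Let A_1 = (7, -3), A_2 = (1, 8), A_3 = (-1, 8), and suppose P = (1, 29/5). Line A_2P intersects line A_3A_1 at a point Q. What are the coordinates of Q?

Barycentric coordinates of P with respect to A_1A_2A_3: (1/5, 1/5, 3/5).
On side A_3A_1 the A_2-coordinate is zero; dropping P's A_2-weight 1/5 and renormalizing the remaining 3/5 : 1/5 gives weights 3/4, 1/4 on A_3, A_1.
Q = (3/4)·(-1, 8) + (1/4)·(7, -3) = (1, 21/4).

(1, 21/4)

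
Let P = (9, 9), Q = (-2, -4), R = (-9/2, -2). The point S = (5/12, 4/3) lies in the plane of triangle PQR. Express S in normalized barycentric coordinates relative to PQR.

Signed area of the reference triangle: [PQR] = ½·(9·(-4−(-2)) + (-2)·(-2−9) + (-9/2)·(9−(-4))) = ½·(-18 + 22 − 117/2) = -109/4.
[SQR] = ½·((5/12)·(-4−(-2)) + (-2)·(-2−(4/3)) + (-9/2)·(4/3−(-4))) = ½·(-5/6 + 20/3 − 24) = -109/12, so the P-coordinate is (-109/12)/(-109/4) = 1/3.
[PSR] = ½·(9·(4/3−(-2)) + (5/12)·(-2−9) + (-9/2)·(9−(4/3))) = ½·(30 − 55/12 − 69/2) = -109/24, so the Q-coordinate is 1/6.
[PQS] = ½·(9·(-4−(4/3)) + (-2)·(4/3−9) + (5/12)·(9−(-4))) = ½·(-48 + 46/3 + 65/12) = -109/8, so the R-coordinate is 1/2.

(1/3, 1/6, 1/2)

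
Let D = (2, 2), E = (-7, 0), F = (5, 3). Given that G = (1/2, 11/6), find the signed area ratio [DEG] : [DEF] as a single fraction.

[DEF] = ½·(2·(0−3) + (-7)·(3−2) + 5·(2−0)) = ½·(-6 − 7 + 10) = -3/2.
[DEG] = ½·(2·(0−(11/6)) + (-7)·(11/6−2) + (1/2)·(2−0)) = ½·(-11/3 + 7/6 + 1) = -3/4, so the ratio is (-3/4)/(-3/2) = 1/2.

1/2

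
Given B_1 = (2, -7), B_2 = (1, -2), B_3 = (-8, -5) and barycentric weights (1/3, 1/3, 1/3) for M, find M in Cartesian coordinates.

(-5/3, -14/3)

M = (1/3)·B_1 + (1/3)·B_2 + (1/3)·B_3.
x-coordinate: (1/3)·2 + (1/3)·1 + (1/3)·(-8) = -5/3.
y-coordinate: (1/3)·(-7) + (1/3)·(-2) + (1/3)·(-5) = -14/3.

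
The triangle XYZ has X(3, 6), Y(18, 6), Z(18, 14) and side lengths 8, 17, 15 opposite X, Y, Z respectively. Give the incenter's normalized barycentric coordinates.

The incenter has barycentric coordinates proportional to the opposite side lengths: (8 : 17 : 15).
Normalizing by 8+17+15 = 40 gives (1/5, 17/40, 3/8).

(1/5, 17/40, 3/8)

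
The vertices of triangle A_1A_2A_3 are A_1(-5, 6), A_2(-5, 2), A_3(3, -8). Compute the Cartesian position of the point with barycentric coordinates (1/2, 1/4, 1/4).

(-3, 3/2)

P = (1/2)·A_1 + (1/4)·A_2 + (1/4)·A_3.
x-coordinate: (1/2)·(-5) + (1/4)·(-5) + (1/4)·3 = -3.
y-coordinate: (1/2)·6 + (1/4)·2 + (1/4)·(-8) = 3/2.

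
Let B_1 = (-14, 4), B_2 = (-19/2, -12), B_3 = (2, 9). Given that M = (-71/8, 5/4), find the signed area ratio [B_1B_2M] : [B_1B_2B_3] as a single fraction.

1/4

[B_1B_2B_3] = ½·((-14)·(-12−9) + (-19/2)·(9−4) + 2·(4−(-12))) = ½·(294 − 95/2 + 32) = 557/4.
[B_1B_2M] = ½·((-14)·(-12−(5/4)) + (-19/2)·(5/4−4) + (-71/8)·(4−(-12))) = ½·(371/2 + 209/8 − 142) = 557/16, so the ratio is (557/16)/(557/4) = 1/4.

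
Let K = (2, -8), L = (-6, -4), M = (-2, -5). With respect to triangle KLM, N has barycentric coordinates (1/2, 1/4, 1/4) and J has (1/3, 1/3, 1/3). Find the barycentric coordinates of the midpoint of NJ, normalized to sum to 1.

Since both coordinate triples sum to 1, the midpoint's barycentrics are the componentwise average.
(1/2+1/3)/2 = 5/12; similarly 7/24 and 7/24.

(5/12, 7/24, 7/24)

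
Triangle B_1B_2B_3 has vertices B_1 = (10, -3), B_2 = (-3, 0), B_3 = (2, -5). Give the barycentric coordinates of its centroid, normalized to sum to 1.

(1/3, 1/3, 1/3)

The centroid is the average of the vertices, so each weight is 1/3.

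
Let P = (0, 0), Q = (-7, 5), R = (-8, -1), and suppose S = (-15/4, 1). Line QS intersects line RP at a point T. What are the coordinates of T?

(-8/3, -1/3)

Barycentric coordinates of S with respect to PQR: (1/2, 1/4, 1/4).
On side RP the Q-coordinate is zero; dropping S's Q-weight 1/4 and renormalizing the remaining 1/4 : 1/2 gives weights 1/3, 2/3 on R, P.
T = (1/3)·(-8, -1) + (2/3)·(0, 0) = (-8/3, -1/3).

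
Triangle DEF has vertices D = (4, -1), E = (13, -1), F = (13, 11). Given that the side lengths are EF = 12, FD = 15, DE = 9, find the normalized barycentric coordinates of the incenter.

(1/3, 5/12, 1/4)

The incenter has barycentric coordinates proportional to the opposite side lengths: (12 : 15 : 9).
Normalizing by 12+15+9 = 36 gives (1/3, 5/12, 1/4).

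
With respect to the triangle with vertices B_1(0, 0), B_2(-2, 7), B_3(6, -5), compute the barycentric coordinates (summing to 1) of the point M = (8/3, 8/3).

(-2/3, 11/12, 3/4)

Signed area of the reference triangle: [B_1B_2B_3] = ½·(0·(7−(-5)) + (-2)·(-5−0) + 6·(0−7)) = ½·(0 + 10 − 42) = -16.
[MB_2B_3] = ½·((8/3)·(7−(-5)) + (-2)·(-5−(8/3)) + 6·(8/3−7)) = ½·(32 + 46/3 − 26) = 32/3, so the B_1-coordinate is (32/3)/(-16) = -2/3.
[B_1MB_3] = ½·(0·(8/3−(-5)) + (8/3)·(-5−0) + 6·(0−(8/3))) = ½·(0 − 40/3 − 16) = -44/3, so the B_2-coordinate is 11/12.
[B_1B_2M] = ½·(0·(7−(8/3)) + (-2)·(8/3−0) + (8/3)·(0−7)) = ½·(0 − 16/3 − 56/3) = -12, so the B_3-coordinate is 3/4.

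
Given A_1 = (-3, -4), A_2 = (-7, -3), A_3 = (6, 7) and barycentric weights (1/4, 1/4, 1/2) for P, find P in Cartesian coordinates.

(1/2, 7/4)

P = (1/4)·A_1 + (1/4)·A_2 + (1/2)·A_3.
x-coordinate: (1/4)·(-3) + (1/4)·(-7) + (1/2)·6 = 1/2.
y-coordinate: (1/4)·(-4) + (1/4)·(-3) + (1/2)·7 = 7/4.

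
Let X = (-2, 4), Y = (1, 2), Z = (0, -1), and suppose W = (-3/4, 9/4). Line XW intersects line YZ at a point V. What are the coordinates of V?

(1/2, 1/2)

Barycentric coordinates of W with respect to XYZ: (1/2, 1/4, 1/4).
On side YZ the X-coordinate is zero; dropping W's X-weight 1/2 and renormalizing the remaining 1/4 : 1/4 gives weights 1/2, 1/2 on Y, Z.
V = (1/2)·(1, 2) + (1/2)·(0, -1) = (1/2, 1/2).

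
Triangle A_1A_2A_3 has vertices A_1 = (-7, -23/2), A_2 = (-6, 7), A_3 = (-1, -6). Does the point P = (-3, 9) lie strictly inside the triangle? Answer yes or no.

no

Barycentric coordinates of P: (-98/211, 202/211, 107/211).
The three coordinates are negative, positive, positive; a point is interior exactly when all three are positive.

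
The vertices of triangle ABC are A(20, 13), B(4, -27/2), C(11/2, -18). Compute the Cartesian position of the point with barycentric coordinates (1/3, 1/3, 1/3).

P = (1/3)·A + (1/3)·B + (1/3)·C.
x-coordinate: (1/3)·20 + (1/3)·4 + (1/3)·(11/2) = 59/6.
y-coordinate: (1/3)·13 + (1/3)·(-27/2) + (1/3)·(-18) = -37/6.

(59/6, -37/6)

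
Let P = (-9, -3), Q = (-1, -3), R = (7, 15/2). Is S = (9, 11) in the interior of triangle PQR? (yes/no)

Barycentric coordinates of S: (1/12, -5/12, 4/3).
The three coordinates are positive, negative, positive; a point is interior exactly when all three are positive.

no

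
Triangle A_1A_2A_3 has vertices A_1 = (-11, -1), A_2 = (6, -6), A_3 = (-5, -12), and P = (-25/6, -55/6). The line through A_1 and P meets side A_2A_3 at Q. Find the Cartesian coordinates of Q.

(-14/5, -54/5)

Barycentric coordinates of P with respect to A_1A_2A_3: (1/6, 1/6, 2/3).
On side A_2A_3 the A_1-coordinate is zero; dropping P's A_1-weight 1/6 and renormalizing the remaining 1/6 : 2/3 gives weights 1/5, 4/5 on A_2, A_3.
Q = (1/5)·(6, -6) + (4/5)·(-5, -12) = (-14/5, -54/5).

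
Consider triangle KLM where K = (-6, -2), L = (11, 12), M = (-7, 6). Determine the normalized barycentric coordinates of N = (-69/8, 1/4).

Signed area of the reference triangle: [KLM] = ½·((-6)·(12−6) + 11·(6−(-2)) + (-7)·(-2−12)) = ½·(-36 + 88 + 98) = 75.
[NLM] = ½·((-69/8)·(12−6) + 11·(6−(1/4)) + (-7)·(1/4−12)) = ½·(-207/4 + 253/4 + 329/4) = 375/8, so the K-coordinate is (375/8)/75 = 5/8.
[KNM] = ½·((-6)·(1/4−6) + (-69/8)·(6−(-2)) + (-7)·(-2−(1/4))) = ½·(69/2 − 69 + 63/4) = -75/8, so the L-coordinate is -1/8.
[KLN] = ½·((-6)·(12−(1/4)) + 11·(1/4−(-2)) + (-69/8)·(-2−12)) = ½·(-141/2 + 99/4 + 483/4) = 75/2, so the M-coordinate is 1/2.
Check: 5/8 − 1/8 + 1/2 = 1.

(5/8, -1/8, 1/2)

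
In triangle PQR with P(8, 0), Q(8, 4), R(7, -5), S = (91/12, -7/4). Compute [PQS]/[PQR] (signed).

5/12

[PQR] = ½·(8·(4−(-5)) + 8·(-5−0) + 7·(0−4)) = ½·(72 − 40 − 28) = 2.
[PQS] = ½·(8·(4−(-7/4)) + 8·(-7/4−0) + (91/12)·(0−4)) = ½·(46 − 14 − 91/3) = 5/6, so the ratio is (5/6)/2 = 5/12.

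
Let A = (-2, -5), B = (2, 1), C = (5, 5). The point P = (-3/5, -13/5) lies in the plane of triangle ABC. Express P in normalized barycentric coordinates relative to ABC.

Signed area of the reference triangle: [ABC] = ½·((-2)·(1−5) + 2·(5−(-5)) + 5·(-5−1)) = ½·(8 + 20 − 30) = -1.
[PBC] = ½·((-3/5)·(1−5) + 2·(5−(-13/5)) + 5·(-13/5−1)) = ½·(12/5 + 76/5 − 18) = -1/5, so the A-coordinate is (-1/5)/(-1) = 1/5.
[APC] = ½·((-2)·(-13/5−5) + (-3/5)·(5−(-5)) + 5·(-5−(-13/5))) = ½·(76/5 − 6 − 12) = -7/5, so the B-coordinate is 7/5.
[ABP] = ½·((-2)·(1−(-13/5)) + 2·(-13/5−(-5)) + (-3/5)·(-5−1)) = ½·(-36/5 + 24/5 + 18/5) = 3/5, so the C-coordinate is -3/5.

(1/5, 7/5, -3/5)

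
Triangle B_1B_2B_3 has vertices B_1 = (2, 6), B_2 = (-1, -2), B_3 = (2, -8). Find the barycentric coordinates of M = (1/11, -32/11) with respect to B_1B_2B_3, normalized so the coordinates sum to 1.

Signed area of the reference triangle: [B_1B_2B_3] = ½·(2·(-2−(-8)) + (-1)·(-8−6) + 2·(6−(-2))) = ½·(12 + 14 + 16) = 21.
[MB_2B_3] = ½·((1/11)·(-2−(-8)) + (-1)·(-8−(-32/11)) + 2·(-32/11−(-2))) = ½·(6/11 + 56/11 − 20/11) = 21/11, so the B_1-coordinate is (21/11)/21 = 1/11.
[B_1MB_3] = ½·(2·(-32/11−(-8)) + (1/11)·(-8−6) + 2·(6−(-32/11))) = ½·(112/11 − 14/11 + 196/11) = 147/11, so the B_2-coordinate is 7/11.
[B_1B_2M] = ½·(2·(-2−(-32/11)) + (-1)·(-32/11−6) + (1/11)·(6−(-2))) = ½·(20/11 + 98/11 + 8/11) = 63/11, so the B_3-coordinate is 3/11.
Check: 1/11 + 7/11 + 3/11 = 1.

(1/11, 7/11, 3/11)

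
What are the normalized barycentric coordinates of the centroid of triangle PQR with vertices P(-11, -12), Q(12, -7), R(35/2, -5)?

(1/3, 1/3, 1/3)

The centroid is the average of the vertices, so each weight is 1/3.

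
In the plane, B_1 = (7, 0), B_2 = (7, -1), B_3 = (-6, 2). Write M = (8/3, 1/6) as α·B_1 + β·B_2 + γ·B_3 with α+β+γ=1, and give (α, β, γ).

Signed area of the reference triangle: [B_1B_2B_3] = ½·(7·(-1−2) + 7·(2−0) + (-6)·(0−(-1))) = ½·(-21 + 14 − 6) = -13/2.
[MB_2B_3] = ½·((8/3)·(-1−2) + 7·(2−(1/6)) + (-6)·(1/6−(-1))) = ½·(-8 + 77/6 − 7) = -13/12, so the B_1-coordinate is (-13/12)/(-13/2) = 1/6.
[B_1MB_3] = ½·(7·(1/6−2) + (8/3)·(2−0) + (-6)·(0−(1/6))) = ½·(-77/6 + 16/3 + 1) = -13/4, so the B_2-coordinate is 1/2.
[B_1B_2M] = ½·(7·(-1−(1/6)) + 7·(1/6−0) + (8/3)·(0−(-1))) = ½·(-49/6 + 7/6 + 8/3) = -13/6, so the B_3-coordinate is 1/3.
Check: 1/6 + 1/2 + 1/3 = 1.

(1/6, 1/2, 1/3)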